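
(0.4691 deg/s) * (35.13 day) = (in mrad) 2.485e+07. Check: 1 deg/s = 0.017453293 rad/s, so 0.4691 deg/s = 0.4691 * 0.017453293 = 0.0081873395 rad/s. 1 day = 86400 s, so 35.13 day = 35.13 * 86400 = 3035232 s. Combine: 0.0081873395 rad/s * 3035232 s = 24850.475 rad. 1 mrad = 0.001 rad, so 24850.475 rad = 24850.475 / 0.001 = 24850475 mrad ≈ 2.485e+07 mrad (4 s.f.).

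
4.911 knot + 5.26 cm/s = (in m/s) 1 knot = 0.51444444 m/s, so 4.911 knot = 4.911 * 0.51444444 = 2.5264367 m/s. 1 cm/s = 0.01 m/s, so 5.26 cm/s = 5.26 * 0.01 = 0.0526 m/s. Sum: 2.5264367 + 0.0526 = 2.5790367 m/s. Result: 2.5790367 m/s ≈ 2.579 m/s (4 s.f.). Final answer: 2.579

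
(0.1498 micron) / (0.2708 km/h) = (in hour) 1 micron = 1e-06 m, so 0.1498 micron = 0.1498 * 1e-06 = 1.498e-07 m. 1 km/h = 0.27777778 m/s, so 0.2708 km/h = 0.2708 * 0.27777778 = 0.075222222 m/s. Combine: 1.498e-07 m / 0.075222222 m/s = 1.9914328e-06 s. 1 hour = 3600 s, so 1.9914328e-06 s = 1.9914328e-06 / 3600 = 5.5317578e-10 hour ≈ 5.532e-10 hour (4 s.f.). Final answer: 5.532e-10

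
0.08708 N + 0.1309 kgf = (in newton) 1.371. Check: 0.08708 N is already in N. 1 kgf = 9.80665 N, so 0.1309 kgf = 0.1309 * 9.80665 = 1.2836905 N. Sum: 0.08708 + 1.2836905 = 1.3707705 N. 1.3707705 N = 1.3707705 newton ≈ 1.371 newton (4 s.f.).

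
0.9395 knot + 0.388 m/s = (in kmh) 1 knot = 0.51444444 m/s, so 0.9395 knot = 0.9395 * 0.51444444 = 0.48332056 m/s. 0.388 m/s is already in m/s. Sum: 0.48332056 + 0.388 = 0.87132056 m/s. 1 kmh = 0.27777778 m/s, so 0.87132056 m/s = 0.87132056 / 0.27777778 = 3.136754 kmh ≈ 3.137 kmh (4 s.f.). Final answer: 3.137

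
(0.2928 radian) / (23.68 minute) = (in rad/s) 0.2928 radian = 0.2928 rad. 1 minute = 60 s, so 23.68 minute = 23.68 * 60 = 1420.8 s. Combine: 0.2928 rad / 1420.8 s = 0.00020608108 rad/s. Result: 0.00020608108 rad/s ≈ 0.0002061 rad/s (4 s.f.). Final answer: 0.0002061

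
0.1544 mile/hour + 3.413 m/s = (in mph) 1 mile/hour = 0.44704 m/s, so 0.1544 mile/hour = 0.1544 * 0.44704 = 0.069022976 m/s. 3.413 m/s is already in m/s. Sum: 0.069022976 + 3.413 = 3.482023 m/s. 1 mph = 0.44704 m/s, so 3.482023 m/s = 3.482023 / 0.44704 = 7.7890636 mph ≈ 7.789 mph (4 s.f.). Final answer: 7.789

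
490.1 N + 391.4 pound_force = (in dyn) 490.1 N is already in N. 1 pound_force = 4.4482216 N, so 391.4 pound_force = 391.4 * 4.4482216 = 1741.0339 N. Sum: 490.1 + 1741.0339 = 2231.1339 N. 1 dyn = 1e-05 N, so 2231.1339 N = 2231.1339 / 1e-05 = 2.2311339e+08 dyn ≈ 2.231e+08 dyn (4 s.f.). Final answer: 2.231e+08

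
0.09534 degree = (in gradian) 0.1059. Check: 1 degree = 0.017453293 rad, so 0.09534 degree = 0.09534 * 0.017453293 = 0.0016639969 rad. 1 gradian = 0.015707963 rad, so 0.0016639969 rad = 0.0016639969 / 0.015707963 = 0.10593333 gradian ≈ 0.1059 gradian (4 s.f.).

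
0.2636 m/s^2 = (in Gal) 1 Gal = 0.01 m/s^2, so 0.2636 m/s^2 = 0.2636 / 0.01 = 26.36 Gal. Final answer: 26.36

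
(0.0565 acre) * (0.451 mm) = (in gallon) 27.24. Check: 1 acre = 4046.8564 m^2, so 0.0565 acre = 0.0565 * 4046.8564 = 228.64739 m^2. 1 mm = 0.001 m, so 0.451 mm = 0.451 * 0.001 = 0.000451 m. Combine: 228.64739 m^2 * 0.000451 m = 0.10311997 m^3. 1 gallon = 0.0037854118 m^3, so 0.10311997 m^3 = 0.10311997 / 0.0037854118 = 27.241415 gallon ≈ 27.24 gallon (4 s.f.).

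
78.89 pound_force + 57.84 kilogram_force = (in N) 1 pound_force = 4.4482216 N, so 78.89 pound_force = 78.89 * 4.4482216 = 350.9202 N. 1 kilogram_force = 9.80665 N, so 57.84 kilogram_force = 57.84 * 9.80665 = 567.21664 N. Sum: 350.9202 + 567.21664 = 918.13684 N. Result: 918.13684 N ≈ 918.1 N (4 s.f.). Final answer: 918.1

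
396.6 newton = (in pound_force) 89.16. Check: 396.6 newton = 396.6 N. 1 pound_force = 4.4482216 N, so 396.6 N = 396.6 / 4.4482216 = 89.159227 pound_force ≈ 89.16 pound_force (4 s.f.).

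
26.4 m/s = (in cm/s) 1 cm/s = 0.01 m/s, so 26.4 m/s = 26.4 / 0.01 = 2640 cm/s. Final answer: 2640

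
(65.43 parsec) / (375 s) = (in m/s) 1 parsec = 3.0856776e+16 m, so 65.43 parsec = 65.43 * 3.0856776e+16 = 2.0189588e+18 m. 375 s is already in s. Combine: 2.0189588e+18 m / 375 s = 5.3838902e+15 m/s. Result: 5.3838902e+15 m/s ≈ 5.384e+15 m/s (4 s.f.). Final answer: 5.384e+15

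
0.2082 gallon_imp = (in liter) 0.9465. Check: 1 gallon_imp = 0.00454609 m^3, so 0.2082 gallon_imp = 0.2082 * 0.00454609 = 0.00094649594 m^3. 1 liter = 0.001 m^3, so 0.00094649594 m^3 = 0.00094649594 / 0.001 = 0.94649594 liter ≈ 0.9465 liter (4 s.f.).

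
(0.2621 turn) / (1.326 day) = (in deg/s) 1 turn = 6.2831853 rad, so 0.2621 turn = 0.2621 * 6.2831853 = 1.6468229 rad. 1 day = 86400 s, so 1.326 day = 1.326 * 86400 = 114566.4 s. Combine: 1.6468229 rad / 114566.4 s = 1.4374397e-05 rad/s. 1 deg/s = 0.017453293 rad/s, so 1.4374397e-05 rad/s = 1.4374397e-05 / 0.017453293 = 0.00082359226 deg/s ≈ 0.0008236 deg/s (4 s.f.). Final answer: 0.0008236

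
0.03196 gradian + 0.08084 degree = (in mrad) 1.913. Check: 1 gradian = 0.015707963 rad, so 0.03196 gradian = 0.03196 * 0.015707963 = 0.00050202651 rad. 1 degree = 0.017453293 rad, so 0.08084 degree = 0.08084 * 0.017453293 = 0.0014109242 rad. Sum: 0.00050202651 + 0.0014109242 = 0.0019129507 rad. 1 mrad = 0.001 rad, so 0.0019129507 rad = 0.0019129507 / 0.001 = 1.9129507 mrad ≈ 1.913 mrad (4 s.f.).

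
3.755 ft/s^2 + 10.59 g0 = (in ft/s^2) 1 ft/s^2 = 0.3048 m/s^2, so 3.755 ft/s^2 = 3.755 * 0.3048 = 1.144524 m/s^2. 1 g0 = 9.80665 m/s^2, so 10.59 g0 = 10.59 * 9.80665 = 103.85242 m/s^2. Sum: 1.144524 + 103.85242 = 104.99695 m/s^2. 1 ft/s^2 = 0.3048 m/s^2, so 104.99695 m/s^2 = 104.99695 / 0.3048 = 344.47817 ft/s^2 ≈ 344.5 ft/s^2 (4 s.f.). Final answer: 344.5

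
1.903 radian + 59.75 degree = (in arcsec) 6.076e+05. Check: 1.903 radian = 1.903 rad. 1 degree = 0.017453293 rad, so 59.75 degree = 59.75 * 0.017453293 = 1.0428342 rad. Sum: 1.903 + 1.0428342 = 2.9458342 rad. 1 arcsec = 4.8481368e-06 rad, so 2.9458342 rad = 2.9458342 / 4.8481368e-06 = 607621.93 arcsec ≈ 6.076e+05 arcsec (4 s.f.).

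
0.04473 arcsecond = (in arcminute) 1 arcsecond = 4.8481368e-06 rad, so 0.04473 arcsecond = 0.04473 * 4.8481368e-06 = 2.1685716e-07 rad. 1 arcminute = 0.00029088821 rad, so 2.1685716e-07 rad = 2.1685716e-07 / 0.00029088821 = 0.0007455 arcminute. Final answer: 0.0007455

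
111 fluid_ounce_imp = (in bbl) 0.01984. Check: 1 fluid_ounce_imp = 2.8413063e-05 m^3, so 111 fluid_ounce_imp = 111 * 2.8413063e-05 = 0.0031538499 m^3. 1 bbl = 0.15898729 m^3, so 0.0031538499 m^3 = 0.0031538499 / 0.15898729 = 0.019837119 bbl ≈ 0.01984 bbl (4 s.f.).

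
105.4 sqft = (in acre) 0.00242. Check: 1 sqft = 0.09290304 m^2, so 105.4 sqft = 105.4 * 0.09290304 = 9.7919804 m^2. 1 acre = 4046.8564 m^2, so 9.7919804 m^2 = 9.7919804 / 4046.8564 = 0.0024196511 acre ≈ 0.00242 acre (4 s.f.).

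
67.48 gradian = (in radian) 1.06. Check: 1 gradian = 0.015707963 rad, so 67.48 gradian = 67.48 * 0.015707963 = 1.0599734 rad. 1.0599734 rad = 1.0599734 radian ≈ 1.06 radian (4 s.f.).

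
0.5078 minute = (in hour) 0.008463. Check: 1 minute = 60 s, so 0.5078 minute = 0.5078 * 60 = 30.468 s. 1 hour = 3600 s, so 30.468 s = 30.468 / 3600 = 0.0084633333 hour ≈ 0.008463 hour (4 s.f.).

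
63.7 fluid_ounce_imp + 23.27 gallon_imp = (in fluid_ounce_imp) 1 fluid_ounce_imp = 2.8413063e-05 m^3, so 63.7 fluid_ounce_imp = 63.7 * 2.8413063e-05 = 0.0018099121 m^3. 1 gallon_imp = 0.00454609 m^3, so 23.27 gallon_imp = 23.27 * 0.00454609 = 0.10578751 m^3. Sum: 0.0018099121 + 0.10578751 = 0.10759743 m^3. 1 fluid_ounce_imp = 2.8413063e-05 m^3, so 0.10759743 m^3 = 0.10759743 / 2.8413063e-05 = 3786.9 fluid_ounce_imp ≈ 3787 fluid_ounce_imp (4 s.f.). Final answer: 3787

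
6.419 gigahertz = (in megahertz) 6419. Check: 1 gigahertz = 1e+09 Hz, so 6.419 gigahertz = 6.419 * 1e+09 = 6.419e+09 Hz. 1 megahertz = 1000000 Hz, so 6.419e+09 Hz = 6.419e+09 / 1000000 = 6419 megahertz.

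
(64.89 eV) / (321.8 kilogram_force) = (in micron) 1 eV = 1.6021766e-19 J, so 64.89 eV = 64.89 * 1.6021766e-19 = 1.0396524e-17 J. 1 kilogram_force = 9.80665 N, so 321.8 kilogram_force = 321.8 * 9.80665 = 3155.78 N. Combine: 1.0396524e-17 J / 3155.78 N = 3.2944389e-21 m. 1 micron = 1e-06 m, so 3.2944389e-21 m = 3.2944389e-21 / 1e-06 = 3.2944389e-15 micron ≈ 3.294e-15 micron (4 s.f.). Final answer: 3.294e-15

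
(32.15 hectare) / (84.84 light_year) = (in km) 1 hectare = 10000 m^2, so 32.15 hectare = 32.15 * 10000 = 321500 m^2. 1 light_year = 9.4607305e+15 m, so 84.84 light_year = 84.84 * 9.4607305e+15 = 8.0264837e+17 m. Combine: 321500 m^2 / 8.0264837e+17 m = 4.00549e-13 m. 1 km = 1000 m, so 4.00549e-13 m = 4.00549e-13 / 1000 = 4.00549e-16 km ≈ 4.005e-16 km (4 s.f.). Final answer: 4.005e-16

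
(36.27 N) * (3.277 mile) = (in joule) 36.27 N is already in N. 1 mile = 1609.344 m, so 3.277 mile = 3.277 * 1609.344 = 5273.8203 m. Combine: 36.27 N * 5273.8203 m = 191281.46 J. 191281.46 J = 191281.46 joule ≈ 1.913e+05 joule (4 s.f.). Final answer: 1.913e+05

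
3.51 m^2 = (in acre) 1 acre = 4046.8564 m^2, so 3.51 m^2 = 3.51 / 4046.8564 = 0.00086733989 acre ≈ 0.0008673 acre (4 s.f.). Final answer: 0.0008673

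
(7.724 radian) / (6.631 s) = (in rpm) 11.12. Check: 7.724 radian = 7.724 rad. 6.631 s is already in s. Combine: 7.724 rad / 6.631 s = 1.1648319 rad/s. 1 rpm = 0.10471976 rad/s, so 1.1648319 rad/s = 1.1648319 / 0.10471976 = 11.123325 rpm ≈ 11.12 rpm (4 s.f.).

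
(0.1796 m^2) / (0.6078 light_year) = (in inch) 0.1796 m^2 is already in m^2. 1 light_year = 9.4607305e+15 m, so 0.6078 light_year = 0.6078 * 9.4607305e+15 = 5.750232e+15 m. Combine: 0.1796 m^2 / 5.750232e+15 m = 3.1233523e-17 m. 1 inch = 0.0254 m, so 3.1233523e-17 m = 3.1233523e-17 / 0.0254 = 1.2296662e-15 inch ≈ 1.23e-15 inch (4 s.f.). Final answer: 1.23e-15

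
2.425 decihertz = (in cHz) 1 decihertz = 0.1 Hz, so 2.425 decihertz = 2.425 * 0.1 = 0.2425 Hz. 1 cHz = 0.01 Hz, so 0.2425 Hz = 0.2425 / 0.01 = 24.25 cHz. Final answer: 24.25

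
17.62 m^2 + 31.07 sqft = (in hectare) 17.62 m^2 is already in m^2. 1 sqft = 0.09290304 m^2, so 31.07 sqft = 31.07 * 0.09290304 = 2.8864975 m^2. Sum: 17.62 + 2.8864975 = 20.506497 m^2. 1 hectare = 10000 m^2, so 20.506497 m^2 = 20.506497 / 10000 = 0.0020506497 hectare ≈ 0.002051 hectare (4 s.f.). Final answer: 0.002051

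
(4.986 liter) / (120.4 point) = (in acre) 1 liter = 0.001 m^3, so 4.986 liter = 4.986 * 0.001 = 0.004986 m^3. 1 point = 0.00035277778 m, so 120.4 point = 120.4 * 0.00035277778 = 0.042474444 m. Combine: 0.004986 m^3 / 0.042474444 m = 0.11738823 m^2. 1 acre = 4046.8564 m^2, so 0.11738823 m^2 = 0.11738823 / 4046.8564 = 2.9007264e-05 acre ≈ 2.901e-05 acre (4 s.f.). Final answer: 2.901e-05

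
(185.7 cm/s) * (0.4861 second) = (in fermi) 9.027e+14. Check: 1 cm/s = 0.01 m/s, so 185.7 cm/s = 185.7 * 0.01 = 1.857 m/s. 0.4861 second = 0.4861 s. Combine: 1.857 m/s * 0.4861 s = 0.9026877 m. 1 fermi = 1e-15 m, so 0.9026877 m = 0.9026877 / 1e-15 = 9.026877e+14 fermi ≈ 9.027e+14 fermi (4 s.f.).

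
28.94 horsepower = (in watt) 2.158e+04. Check: 1 horsepower = 745.69987 W, so 28.94 horsepower = 28.94 * 745.69987 = 21580.554 W. 21580.554 W = 21580.554 watt ≈ 2.158e+04 watt (4 s.f.).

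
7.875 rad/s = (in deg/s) 451.2. Check: 1 deg/s = 0.017453293 rad/s, so 7.875 rad/s = 7.875 / 0.017453293 = 451.20426 deg/s ≈ 451.2 deg/s (4 s.f.).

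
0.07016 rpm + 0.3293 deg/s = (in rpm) 1 rpm = 0.10471976 rad/s, so 0.07016 rpm = 0.07016 * 0.10471976 = 0.007347138 rad/s. 1 deg/s = 0.017453293 rad/s, so 0.3293 deg/s = 0.3293 * 0.017453293 = 0.0057473692 rad/s. Sum: 0.007347138 + 0.0057473692 = 0.013094507 rad/s. 1 rpm = 0.10471976 rad/s, so 0.013094507 rad/s = 0.013094507 / 0.10471976 = 0.12504333 rpm ≈ 0.125 rpm (4 s.f.). Final answer: 0.125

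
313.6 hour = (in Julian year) 1 hour = 3600 s, so 313.6 hour = 313.6 * 3600 = 1128960 s. 1 Julian year = 31557600 s, so 1128960 s = 1128960 / 31557600 = 0.035774584 Julian year ≈ 0.03577 Julian year (4 s.f.). Final answer: 0.03577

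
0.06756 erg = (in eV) 1 erg = 1e-07 J, so 0.06756 erg = 0.06756 * 1e-07 = 6.756e-09 J. 1 eV = 1.6021766e-19 J, so 6.756e-09 J = 6.756e-09 / 1.6021766e-19 = 4.2167635e+10 eV ≈ 4.217e+10 eV (4 s.f.). Final answer: 4.217e+10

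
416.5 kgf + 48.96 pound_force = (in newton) 1 kgf = 9.80665 N, so 416.5 kgf = 416.5 * 9.80665 = 4084.4697 N. 1 pound_force = 4.4482216 N, so 48.96 pound_force = 48.96 * 4.4482216 = 217.78493 N. Sum: 4084.4697 + 217.78493 = 4302.2547 N. 4302.2547 N = 4302.2547 newton ≈ 4302 newton (4 s.f.). Final answer: 4302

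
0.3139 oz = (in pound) 1 oz = 0.028349523 kg, so 0.3139 oz = 0.3139 * 0.028349523 = 0.0088989153 kg. 1 pound = 0.45359237 kg, so 0.0088989153 kg = 0.0088989153 / 0.45359237 = 0.01961875 pound ≈ 0.01962 pound (4 s.f.). Final answer: 0.01962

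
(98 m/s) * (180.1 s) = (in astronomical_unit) 1.18e-07. Check: 98 m/s is already in m/s. 180.1 s is already in s. Combine: 98 m/s * 180.1 s = 17649.8 m. 1 astronomical_unit = 1.4959787e+11 m, so 17649.8 m = 17649.8 / 1.4959787e+11 = 1.1798163e-07 astronomical_unit ≈ 1.18e-07 astronomical_unit (4 s.f.).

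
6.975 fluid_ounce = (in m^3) 1 fluid_ounce = 2.957353e-05 m^3, so 6.975 fluid_ounce = 6.975 * 2.957353e-05 = 0.00020627537 m^3. Result: 0.00020627537 m^3 ≈ 0.0002063 m^3 (4 s.f.). Final answer: 0.0002063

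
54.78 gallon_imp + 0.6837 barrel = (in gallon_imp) 78.69. Check: 1 gallon_imp = 0.00454609 m^3, so 54.78 gallon_imp = 54.78 * 0.00454609 = 0.24903481 m^3. 1 barrel = 0.15898729 m^3, so 0.6837 barrel = 0.6837 * 0.15898729 = 0.10869961 m^3. Sum: 0.24903481 + 0.10869961 = 0.35773442 m^3. 1 gallon_imp = 0.00454609 m^3, so 0.35773442 m^3 = 0.35773442 / 0.00454609 = 78.690572 gallon_imp ≈ 78.69 gallon_imp (4 s.f.).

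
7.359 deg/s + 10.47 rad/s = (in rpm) 1 deg/s = 0.017453293 rad/s, so 7.359 deg/s = 7.359 * 0.017453293 = 0.12843878 rad/s. 10.47 rad/s is already in rad/s. Sum: 0.12843878 + 10.47 = 10.598439 rad/s. 1 rpm = 0.10471976 rad/s, so 10.598439 rad/s = 10.598439 / 0.10471976 = 101.20764 rpm ≈ 101.2 rpm (4 s.f.). Final answer: 101.2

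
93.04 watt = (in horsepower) 0.1248. Check: 93.04 watt = 93.04 W. 1 horsepower = 745.69987 W, so 93.04 W = 93.04 / 745.69987 = 0.1247687 horsepower ≈ 0.1248 horsepower (4 s.f.).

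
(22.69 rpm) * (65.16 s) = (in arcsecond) 1 rpm = 0.10471976 rad/s, so 22.69 rpm = 22.69 * 0.10471976 = 2.3760912 rad/s. 65.16 s is already in s. Combine: 2.3760912 rad/s * 65.16 s = 154.82611 rad. 1 arcsecond = 4.8481368e-06 rad, so 154.82611 rad = 154.82611 / 4.8481368e-06 = 31935177 arcsecond ≈ 3.194e+07 arcsecond (4 s.f.). Final answer: 3.194e+07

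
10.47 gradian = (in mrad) 164.5. Check: 1 gradian = 0.015707963 rad, so 10.47 gradian = 10.47 * 0.015707963 = 0.16446238 rad. 1 mrad = 0.001 rad, so 0.16446238 rad = 0.16446238 / 0.001 = 164.46238 mrad ≈ 164.5 mrad (4 s.f.).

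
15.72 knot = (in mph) 18.09. Check: 1 knot = 0.51444444 m/s, so 15.72 knot = 15.72 * 0.51444444 = 8.0870667 m/s. 1 mph = 0.44704 m/s, so 8.0870667 m/s = 8.0870667 / 0.44704 = 18.090253 mph ≈ 18.09 mph (4 s.f.).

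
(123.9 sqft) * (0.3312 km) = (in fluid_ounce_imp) 1.342e+08. Check: 1 sqft = 0.09290304 m^2, so 123.9 sqft = 123.9 * 0.09290304 = 11.510687 m^2. 1 km = 1000 m, so 0.3312 km = 0.3312 * 1000 = 331.2 m. Combine: 11.510687 m^2 * 331.2 m = 3812.3394 m^3. 1 fluid_ounce_imp = 2.8413063e-05 m^3, so 3812.3394 m^3 = 3812.3394 / 2.8413063e-05 = 1.3417559e+08 fluid_ounce_imp ≈ 1.342e+08 fluid_ounce_imp (4 s.f.).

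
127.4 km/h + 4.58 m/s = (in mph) 1 km/h = 0.27777778 m/s, so 127.4 km/h = 127.4 * 0.27777778 = 35.388889 m/s. 4.58 m/s is already in m/s. Sum: 35.388889 + 4.58 = 39.968889 m/s. 1 mph = 0.44704 m/s, so 39.968889 m/s = 39.968889 / 0.44704 = 89.407858 mph ≈ 89.41 mph (4 s.f.). Final answer: 89.41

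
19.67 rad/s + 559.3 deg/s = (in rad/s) 29.43. Check: 19.67 rad/s is already in rad/s. 1 deg/s = 0.017453293 rad/s, so 559.3 deg/s = 559.3 * 0.017453293 = 9.7616265 rad/s. Sum: 19.67 + 9.7616265 = 29.431627 rad/s. Result: 29.431627 rad/s ≈ 29.43 rad/s (4 s.f.).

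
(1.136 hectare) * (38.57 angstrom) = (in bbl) 1 hectare = 10000 m^2, so 1.136 hectare = 1.136 * 10000 = 11360 m^2. 1 angstrom = 1e-10 m, so 38.57 angstrom = 38.57 * 1e-10 = 3.857e-09 m. Combine: 11360 m^2 * 3.857e-09 m = 4.381552e-05 m^3. 1 bbl = 0.15898729 m^3, so 4.381552e-05 m^3 = 4.381552e-05 / 0.15898729 = 0.00027559133 bbl ≈ 0.0002756 bbl (4 s.f.). Final answer: 0.0002756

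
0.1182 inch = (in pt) 1 inch = 0.0254 m, so 0.1182 inch = 0.1182 * 0.0254 = 0.00300228 m. 1 pt = 0.00035277778 m, so 0.00300228 m = 0.00300228 / 0.00035277778 = 8.5104 pt ≈ 8.51 pt (4 s.f.). Final answer: 8.51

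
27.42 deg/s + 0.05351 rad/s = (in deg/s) 30.49. Check: 1 deg/s = 0.017453293 rad/s, so 27.42 deg/s = 27.42 * 0.017453293 = 0.47856928 rad/s. 0.05351 rad/s is already in rad/s. Sum: 0.47856928 + 0.05351 = 0.53207928 rad/s. 1 deg/s = 0.017453293 rad/s, so 0.53207928 rad/s = 0.53207928 / 0.017453293 = 30.485897 deg/s ≈ 30.49 deg/s (4 s.f.).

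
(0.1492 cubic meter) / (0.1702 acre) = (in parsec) 7.02e-21. Check: 0.1492 cubic meter = 0.1492 m^3. 1 acre = 4046.8564 m^2, so 0.1702 acre = 0.1702 * 4046.8564 = 688.77496 m^2. Combine: 0.1492 m^3 / 688.77496 m^2 = 0.00021661647 m. 1 parsec = 3.0856776e+16 m, so 0.00021661647 m = 0.00021661647 / 3.0856776e+16 = 7.0200616e-21 parsec ≈ 7.02e-21 parsec (4 s.f.).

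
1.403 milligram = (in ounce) 4.949e-05. Check: 1 milligram = 1e-06 kg, so 1.403 milligram = 1.403 * 1e-06 = 1.403e-06 kg. 1 ounce = 0.028349523 kg, so 1.403e-06 kg = 1.403e-06 / 0.028349523 = 4.9489369e-05 ounce ≈ 4.949e-05 ounce (4 s.f.).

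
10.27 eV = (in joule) 1 eV = 1.6021766e-19 J, so 10.27 eV = 10.27 * 1.6021766e-19 = 1.6454354e-18 J. 1.6454354e-18 J = 1.6454354e-18 joule ≈ 1.645e-18 joule (4 s.f.). Final answer: 1.645e-18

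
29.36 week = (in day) 1 week = 604800 s, so 29.36 week = 29.36 * 604800 = 17756928 s. 1 day = 86400 s, so 17756928 s = 17756928 / 86400 = 205.52 day ≈ 205.5 day (4 s.f.). Final answer: 205.5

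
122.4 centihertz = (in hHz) 1 centihertz = 0.01 Hz, so 122.4 centihertz = 122.4 * 0.01 = 1.224 Hz. 1 hHz = 100 Hz, so 1.224 Hz = 1.224 / 100 = 0.01224 hHz. Final answer: 0.01224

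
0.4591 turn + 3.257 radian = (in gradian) 391. Check: 1 turn = 6.2831853 rad, so 0.4591 turn = 0.4591 * 6.2831853 = 2.8846104 rad. 3.257 radian = 3.257 rad. Sum: 2.8846104 + 3.257 = 6.1416104 rad. 1 gradian = 0.015707963 rad, so 6.1416104 rad = 6.1416104 / 0.015707963 = 390.98706 gradian ≈ 391 gradian (4 s.f.).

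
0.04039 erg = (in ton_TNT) 9.653e-19. Check: 1 erg = 1e-07 J, so 0.04039 erg = 0.04039 * 1e-07 = 4.039e-09 J. 1 ton_TNT = 4.184e+09 J, so 4.039e-09 J = 4.039e-09 / 4.184e+09 = 9.6534417e-19 ton_TNT ≈ 9.653e-19 ton_TNT (4 s.f.).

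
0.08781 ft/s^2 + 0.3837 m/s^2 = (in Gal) 41.05. Check: 1 ft/s^2 = 0.3048 m/s^2, so 0.08781 ft/s^2 = 0.08781 * 0.3048 = 0.026764488 m/s^2. 0.3837 m/s^2 is already in m/s^2. Sum: 0.026764488 + 0.3837 = 0.41046449 m/s^2. 1 Gal = 0.01 m/s^2, so 0.41046449 m/s^2 = 0.41046449 / 0.01 = 41.046449 Gal ≈ 41.05 Gal (4 s.f.).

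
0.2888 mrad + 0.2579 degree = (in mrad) 4.79. Check: 1 mrad = 0.001 rad, so 0.2888 mrad = 0.2888 * 0.001 = 0.0002888 rad. 1 degree = 0.017453293 rad, so 0.2579 degree = 0.2579 * 0.017453293 = 0.0045012041 rad. Sum: 0.0002888 + 0.0045012041 = 0.0047900041 rad. 1 mrad = 0.001 rad, so 0.0047900041 rad = 0.0047900041 / 0.001 = 4.7900041 mrad ≈ 4.79 mrad (4 s.f.).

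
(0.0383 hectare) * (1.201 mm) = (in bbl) 1 hectare = 10000 m^2, so 0.0383 hectare = 0.0383 * 10000 = 383 m^2. 1 mm = 0.001 m, so 1.201 mm = 1.201 * 0.001 = 0.001201 m. Combine: 383 m^2 * 0.001201 m = 0.459983 m^3. 1 bbl = 0.15898729 m^3, so 0.459983 m^3 = 0.459983 / 0.15898729 = 2.893206 bbl ≈ 2.893 bbl (4 s.f.). Final answer: 2.893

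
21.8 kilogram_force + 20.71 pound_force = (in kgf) 1 kilogram_force = 9.80665 N, so 21.8 kilogram_force = 21.8 * 9.80665 = 213.78497 N. 1 pound_force = 4.4482216 N, so 20.71 pound_force = 20.71 * 4.4482216 = 92.12267 N. Sum: 213.78497 + 92.12267 = 305.90764 N. 1 kgf = 9.80665 N, so 305.90764 N = 305.90764 / 9.80665 = 31.193898 kgf ≈ 31.19 kgf (4 s.f.). Final answer: 31.19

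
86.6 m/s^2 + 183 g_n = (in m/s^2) 86.6 m/s^2 is already in m/s^2. 1 g_n = 9.80665 m/s^2, so 183 g_n = 183 * 9.80665 = 1794.6169 m/s^2. Sum: 86.6 + 1794.6169 = 1881.2169 m/s^2. Result: 1881.2169 m/s^2 ≈ 1881 m/s^2 (4 s.f.). Final answer: 1881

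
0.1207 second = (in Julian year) 3.825e-09. Check: 0.1207 second = 0.1207 s. 1 Julian year = 31557600 s, so 0.1207 s = 0.1207 / 31557600 = 3.8247522e-09 Julian year ≈ 3.825e-09 Julian year (4 s.f.).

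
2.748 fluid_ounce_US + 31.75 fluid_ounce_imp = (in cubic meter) 1 fluid_ounce_US = 2.957353e-05 m^3, so 2.748 fluid_ounce_US = 2.748 * 2.957353e-05 = 8.1268059e-05 m^3. 1 fluid_ounce_imp = 2.8413063e-05 m^3, so 31.75 fluid_ounce_imp = 31.75 * 2.8413063e-05 = 0.00090211473 m^3. Sum: 8.1268059e-05 + 0.00090211473 = 0.00098338279 m^3. 0.00098338279 m^3 = 0.00098338279 cubic meter ≈ 0.0009834 cubic meter (4 s.f.). Final answer: 0.0009834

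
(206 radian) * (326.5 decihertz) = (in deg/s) 3.854e+05. Check: 206 radian = 206 rad. 1 decihertz = 0.1 Hz, so 326.5 decihertz = 326.5 * 0.1 = 32.65 Hz. Combine: 206 rad * 32.65 Hz = 6725.9 rad/s. 1 deg/s = 0.017453293 rad/s, so 6725.9 rad/s = 6725.9 / 0.017453293 = 385365.68 deg/s ≈ 3.854e+05 deg/s (4 s.f.).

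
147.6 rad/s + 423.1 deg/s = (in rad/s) 147.6 rad/s is already in rad/s. 1 deg/s = 0.017453293 rad/s, so 423.1 deg/s = 423.1 * 0.017453293 = 7.3844881 rad/s. Sum: 147.6 + 7.3844881 = 154.98449 rad/s. Result: 154.98449 rad/s ≈ 155 rad/s (4 s.f.). Final answer: 155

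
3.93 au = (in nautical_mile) 1 au = 1.4959787e+11 m, so 3.93 au = 3.93 * 1.4959787e+11 = 5.8791963e+11 m. 1 nautical_mile = 1852 m, so 5.8791963e+11 m = 5.8791963e+11 / 1852 = 3.1745121e+08 nautical_mile ≈ 3.175e+08 nautical_mile (4 s.f.). Final answer: 3.175e+08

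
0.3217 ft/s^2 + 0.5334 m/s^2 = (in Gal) 63.15. Check: 1 ft/s^2 = 0.3048 m/s^2, so 0.3217 ft/s^2 = 0.3217 * 0.3048 = 0.09805416 m/s^2. 0.5334 m/s^2 is already in m/s^2. Sum: 0.09805416 + 0.5334 = 0.63145416 m/s^2. 1 Gal = 0.01 m/s^2, so 0.63145416 m/s^2 = 0.63145416 / 0.01 = 63.145416 Gal ≈ 63.15 Gal (4 s.f.).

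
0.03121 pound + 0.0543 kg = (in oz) 2.415. Check: 1 pound = 0.45359237 kg, so 0.03121 pound = 0.03121 * 0.45359237 = 0.014156618 kg. 0.0543 kg is already in kg. Sum: 0.014156618 + 0.0543 = 0.068456618 kg. 1 oz = 0.028349523 kg, so 0.068456618 kg = 0.068456618 / 0.028349523 = 2.4147361 oz ≈ 2.415 oz (4 s.f.).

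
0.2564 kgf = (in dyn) 1 kgf = 9.80665 N, so 0.2564 kgf = 0.2564 * 9.80665 = 2.5144251 N. 1 dyn = 1e-05 N, so 2.5144251 N = 2.5144251 / 1e-05 = 251442.51 dyn ≈ 2.514e+05 dyn (4 s.f.). Final answer: 2.514e+05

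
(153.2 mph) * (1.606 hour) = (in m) 3.96e+05. Check: 1 mph = 0.44704 m/s, so 153.2 mph = 153.2 * 0.44704 = 68.486528 m/s. 1 hour = 3600 s, so 1.606 hour = 1.606 * 3600 = 5781.6 s. Combine: 68.486528 m/s * 5781.6 s = 395961.71 m. Result: 395961.71 m ≈ 3.96e+05 m (4 s.f.).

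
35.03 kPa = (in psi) 5.081. Check: 1 kPa = 1000 Pa, so 35.03 kPa = 35.03 * 1000 = 35030 Pa. 1 psi = 6894.7573 Pa, so 35030 Pa = 35030 / 6894.7573 = 5.080672 psi ≈ 5.081 psi (4 s.f.).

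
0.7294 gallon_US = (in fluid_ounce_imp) 1 gallon_US = 0.0037854118 m^3, so 0.7294 gallon_US = 0.7294 * 0.0037854118 = 0.0027610794 m^3. 1 fluid_ounce_imp = 2.8413063e-05 m^3, so 0.0027610794 m^3 = 0.0027610794 / 2.8413063e-05 = 97.176408 fluid_ounce_imp ≈ 97.18 fluid_ounce_imp (4 s.f.). Final answer: 97.18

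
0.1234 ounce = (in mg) 1 ounce = 0.028349523 kg, so 0.1234 ounce = 0.1234 * 0.028349523 = 0.0034983312 kg. 1 mg = 1e-06 kg, so 0.0034983312 kg = 0.0034983312 / 1e-06 = 3498.3312 mg ≈ 3498 mg (4 s.f.). Final answer: 3498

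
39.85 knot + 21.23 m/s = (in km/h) 150.2. Check: 1 knot = 0.51444444 m/s, so 39.85 knot = 39.85 * 0.51444444 = 20.500611 m/s. 21.23 m/s is already in m/s. Sum: 20.500611 + 21.23 = 41.730611 m/s. 1 km/h = 0.27777778 m/s, so 41.730611 m/s = 41.730611 / 0.27777778 = 150.2302 km/h ≈ 150.2 km/h (4 s.f.).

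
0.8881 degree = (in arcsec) 1 degree = 0.017453293 rad, so 0.8881 degree = 0.8881 * 0.017453293 = 0.015500269 rad. 1 arcsec = 4.8481368e-06 rad, so 0.015500269 rad = 0.015500269 / 4.8481368e-06 = 3197.16 arcsec ≈ 3197 arcsec (4 s.f.). Final answer: 3197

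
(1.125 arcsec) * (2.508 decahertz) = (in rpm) 1 arcsec = 4.8481368e-06 rad, so 1.125 arcsec = 1.125 * 4.8481368e-06 = 5.4541539e-06 rad. 1 decahertz = 10 Hz, so 2.508 decahertz = 2.508 * 10 = 25.08 Hz. Combine: 5.4541539e-06 rad * 25.08 Hz = 0.00013679018 rad/s. 1 rpm = 0.10471976 rad/s, so 0.00013679018 rad/s = 0.00013679018 / 0.10471976 = 0.00130625 rpm ≈ 0.001306 rpm (4 s.f.). Final answer: 0.001306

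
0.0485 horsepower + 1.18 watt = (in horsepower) 0.05008. Check: 1 horsepower = 745.69987 W, so 0.0485 horsepower = 0.0485 * 745.69987 = 36.166444 W. 1.18 watt = 1.18 W. Sum: 36.166444 + 1.18 = 37.346444 W. 1 horsepower = 745.69987 W, so 37.346444 W = 37.346444 / 745.69987 = 0.050082406 horsepower ≈ 0.05008 horsepower (4 s.f.).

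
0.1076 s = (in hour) 2.989e-05. Check: 1 hour = 3600 s, so 0.1076 s = 0.1076 / 3600 = 2.9888889e-05 hour ≈ 2.989e-05 hour (4 s.f.).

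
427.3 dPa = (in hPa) 0.4273. Check: 1 dPa = 0.1 Pa, so 427.3 dPa = 427.3 * 0.1 = 42.73 Pa. 1 hPa = 100 Pa, so 42.73 Pa = 42.73 / 100 = 0.4273 hPa.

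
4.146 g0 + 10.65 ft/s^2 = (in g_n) 1 g0 = 9.80665 m/s^2, so 4.146 g0 = 4.146 * 9.80665 = 40.658371 m/s^2. 1 ft/s^2 = 0.3048 m/s^2, so 10.65 ft/s^2 = 10.65 * 0.3048 = 3.24612 m/s^2. Sum: 40.658371 + 3.24612 = 43.904491 m/s^2. 1 g_n = 9.80665 m/s^2, so 43.904491 m/s^2 = 43.904491 / 9.80665 = 4.4770121 g_n ≈ 4.477 g_n (4 s.f.). Final answer: 4.477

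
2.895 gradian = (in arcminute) 156.3. Check: 1 gradian = 0.015707963 rad, so 2.895 gradian = 2.895 * 0.015707963 = 0.045474554 rad. 1 arcminute = 0.00029088821 rad, so 0.045474554 rad = 0.045474554 / 0.00029088821 = 156.33 arcminute ≈ 156.3 arcminute (4 s.f.).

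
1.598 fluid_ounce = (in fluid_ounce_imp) 1.663. Check: 1 fluid_ounce = 2.957353e-05 m^3, so 1.598 fluid_ounce = 1.598 * 2.957353e-05 = 4.72585e-05 m^3. 1 fluid_ounce_imp = 2.8413063e-05 m^3, so 4.72585e-05 m^3 = 4.72585e-05 / 2.8413063e-05 = 1.6632667 fluid_ounce_imp ≈ 1.663 fluid_ounce_imp (4 s.f.).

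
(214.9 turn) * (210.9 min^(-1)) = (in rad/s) 4746. Check: 1 turn = 6.2831853 rad, so 214.9 turn = 214.9 * 6.2831853 = 1350.2565 rad. 1 min^(-1) = 0.016666667 Hz, so 210.9 min^(-1) = 210.9 * 0.016666667 = 3.515 Hz. Combine: 1350.2565 rad * 3.515 Hz = 4746.1517 rad/s. Result: 4746.1517 rad/s ≈ 4746 rad/s (4 s.f.).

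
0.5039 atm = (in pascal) 5.106e+04. Check: 1 atm = 101325 Pa, so 0.5039 atm = 0.5039 * 101325 = 51057.668 Pa. 51057.668 Pa = 51057.668 pascal ≈ 5.106e+04 pascal (4 s.f.).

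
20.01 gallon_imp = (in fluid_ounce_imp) 3202. Check: 1 gallon_imp = 0.00454609 m^3, so 20.01 gallon_imp = 20.01 * 0.00454609 = 0.090967261 m^3. 1 fluid_ounce_imp = 2.8413063e-05 m^3, so 0.090967261 m^3 = 0.090967261 / 2.8413063e-05 = 3201.6 fluid_ounce_imp ≈ 3202 fluid_ounce_imp (4 s.f.).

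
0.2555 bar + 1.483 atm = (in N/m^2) 1.758e+05. Check: 1 bar = 100000 Pa, so 0.2555 bar = 0.2555 * 100000 = 25550 Pa. 1 atm = 101325 Pa, so 1.483 atm = 1.483 * 101325 = 150264.98 Pa. Sum: 25550 + 150264.98 = 175814.98 Pa. 175814.98 Pa = 175814.98 N/m^2 ≈ 1.758e+05 N/m^2 (4 s.f.).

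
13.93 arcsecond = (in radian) 6.753e-05. Check: 1 arcsecond = 4.8481368e-06 rad, so 13.93 arcsecond = 13.93 * 4.8481368e-06 = 6.7534546e-05 rad. 6.7534546e-05 rad = 6.7534546e-05 radian ≈ 6.753e-05 radian (4 s.f.).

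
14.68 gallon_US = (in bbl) 1 gallon_US = 0.0037854118 m^3, so 14.68 gallon_US = 14.68 * 0.0037854118 = 0.055569845 m^3. 1 bbl = 0.15898729 m^3, so 0.055569845 m^3 = 0.055569845 / 0.15898729 = 0.34952381 bbl ≈ 0.3495 bbl (4 s.f.). Final answer: 0.3495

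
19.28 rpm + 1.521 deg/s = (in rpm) 19.53. Check: 1 rpm = 0.10471976 rad/s, so 19.28 rpm = 19.28 * 0.10471976 = 2.0189969 rad/s. 1 deg/s = 0.017453293 rad/s, so 1.521 deg/s = 1.521 * 0.017453293 = 0.026546458 rad/s. Sum: 2.0189969 + 0.026546458 = 2.0455433 rad/s. 1 rpm = 0.10471976 rad/s, so 2.0455433 rad/s = 2.0455433 / 0.10471976 = 19.5335 rpm ≈ 19.53 rpm (4 s.f.).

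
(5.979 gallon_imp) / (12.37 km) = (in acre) 1 gallon_imp = 0.00454609 m^3, so 5.979 gallon_imp = 5.979 * 0.00454609 = 0.027181072 m^3. 1 km = 1000 m, so 12.37 km = 12.37 * 1000 = 12370 m. Combine: 0.027181072 m^3 / 12370 m = 2.1973381e-06 m^2. 1 acre = 4046.8564 m^2, so 2.1973381e-06 m^2 = 2.1973381e-06 / 4046.8564 = 5.4297407e-10 acre ≈ 5.43e-10 acre (4 s.f.). Final answer: 5.43e-10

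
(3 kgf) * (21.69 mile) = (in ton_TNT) 0.0002454. Check: 1 kgf = 9.80665 N, so 3 kgf = 3 * 9.80665 = 29.41995 N. 1 mile = 1609.344 m, so 21.69 mile = 21.69 * 1609.344 = 34906.671 m. Combine: 29.41995 N * 34906.671 m = 1026952.5 J. 1 ton_TNT = 4.184e+09 J, so 1026952.5 J = 1026952.5 / 4.184e+09 = 0.00024544754 ton_TNT ≈ 0.0002454 ton_TNT (4 s.f.).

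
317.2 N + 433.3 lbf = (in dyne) 317.2 N is already in N. 1 lbf = 4.4482216 N, so 433.3 lbf = 433.3 * 4.4482216 = 1927.4144 N. Sum: 317.2 + 1927.4144 = 2244.6144 N. 1 dyne = 1e-05 N, so 2244.6144 N = 2244.6144 / 1e-05 = 2.2446144e+08 dyne ≈ 2.245e+08 dyne (4 s.f.). Final answer: 2.245e+08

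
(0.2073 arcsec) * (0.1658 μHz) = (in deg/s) 9.547e-12. Check: 1 arcsec = 4.8481368e-06 rad, so 0.2073 arcsec = 0.2073 * 4.8481368e-06 = 1.0050188e-06 rad. 1 μHz = 1e-06 Hz, so 0.1658 μHz = 0.1658 * 1e-06 = 1.658e-07 Hz. Combine: 1.0050188e-06 rad * 1.658e-07 Hz = 1.6663211e-13 rad/s. 1 deg/s = 0.017453293 rad/s, so 1.6663211e-13 rad/s = 1.6663211e-13 / 0.017453293 = 9.5473167e-12 deg/s ≈ 9.547e-12 deg/s (4 s.f.).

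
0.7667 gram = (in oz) 0.02704. Check: 1 gram = 0.001 kg, so 0.7667 gram = 0.7667 * 0.001 = 0.0007667 kg. 1 oz = 0.028349523 kg, so 0.0007667 kg = 0.0007667 / 0.028349523 = 0.027044547 oz ≈ 0.02704 oz (4 s.f.).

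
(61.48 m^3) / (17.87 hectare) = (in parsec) 61.48 m^3 is already in m^3. 1 hectare = 10000 m^2, so 17.87 hectare = 17.87 * 10000 = 178700 m^2. Combine: 61.48 m^3 / 178700 m^2 = 0.00034404029 m. 1 parsec = 3.0856776e+16 m, so 0.00034404029 m = 0.00034404029 / 3.0856776e+16 = 1.1149586e-20 parsec ≈ 1.115e-20 parsec (4 s.f.). Final answer: 1.115e-20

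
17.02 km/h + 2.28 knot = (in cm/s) 1 km/h = 0.27777778 m/s, so 17.02 km/h = 17.02 * 0.27777778 = 4.7277778 m/s. 1 knot = 0.51444444 m/s, so 2.28 knot = 2.28 * 0.51444444 = 1.1729333 m/s. Sum: 4.7277778 + 1.1729333 = 5.9007111 m/s. 1 cm/s = 0.01 m/s, so 5.9007111 m/s = 5.9007111 / 0.01 = 590.07111 cm/s ≈ 590.1 cm/s (4 s.f.). Final answer: 590.1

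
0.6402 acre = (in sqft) 1 acre = 4046.8564 m^2, so 0.6402 acre = 0.6402 * 4046.8564 = 2590.7975 m^2. 1 sqft = 0.09290304 m^2, so 2590.7975 m^2 = 2590.7975 / 0.09290304 = 27887.112 sqft ≈ 2.789e+04 sqft (4 s.f.). Final answer: 2.789e+04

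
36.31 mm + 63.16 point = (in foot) 1 mm = 0.001 m, so 36.31 mm = 36.31 * 0.001 = 0.03631 m. 1 point = 0.00035277778 m, so 63.16 point = 63.16 * 0.00035277778 = 0.022281444 m. Sum: 0.03631 + 0.022281444 = 0.058591444 m. 1 foot = 0.3048 m, so 0.058591444 m = 0.058591444 / 0.3048 = 0.19222915 foot ≈ 0.1922 foot (4 s.f.). Final answer: 0.1922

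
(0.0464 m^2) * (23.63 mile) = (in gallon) 0.0464 m^2 is already in m^2. 1 mile = 1609.344 m, so 23.63 mile = 23.63 * 1609.344 = 38028.799 m. Combine: 0.0464 m^2 * 38028.799 m = 1764.5363 m^3. 1 gallon = 0.0037854118 m^3, so 1764.5363 m^3 = 1764.5363 / 0.0037854118 = 466141.17 gallon ≈ 4.661e+05 gallon (4 s.f.). Final answer: 4.661e+05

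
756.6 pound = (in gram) 3.432e+05. Check: 1 pound = 0.45359237 kg, so 756.6 pound = 756.6 * 0.45359237 = 343.18799 kg. 1 gram = 0.001 kg, so 343.18799 kg = 343.18799 / 0.001 = 343187.99 gram ≈ 3.432e+05 gram (4 s.f.).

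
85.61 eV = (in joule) 1.372e-17. Check: 1 eV = 1.6021766e-19 J, so 85.61 eV = 85.61 * 1.6021766e-19 = 1.3716234e-17 J. 1.3716234e-17 J = 1.3716234e-17 joule ≈ 1.372e-17 joule (4 s.f.).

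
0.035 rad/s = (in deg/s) 1 deg/s = 0.017453293 rad/s, so 0.035 rad/s = 0.035 / 0.017453293 = 2.0053523 deg/s ≈ 2.005 deg/s (4 s.f.). Final answer: 2.005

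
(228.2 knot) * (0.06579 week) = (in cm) 1 knot = 0.51444444 m/s, so 228.2 knot = 228.2 * 0.51444444 = 117.39622 m/s. 1 week = 604800 s, so 0.06579 week = 0.06579 * 604800 = 39789.792 s. Combine: 117.39622 m/s * 39789.792 s = 4671171.3 m. 1 cm = 0.01 m, so 4671171.3 m = 4671171.3 / 0.01 = 4.6711713e+08 cm ≈ 4.671e+08 cm (4 s.f.). Final answer: 4.671e+08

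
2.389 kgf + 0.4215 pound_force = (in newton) 1 kgf = 9.80665 N, so 2.389 kgf = 2.389 * 9.80665 = 23.428087 N. 1 pound_force = 4.4482216 N, so 0.4215 pound_force = 0.4215 * 4.4482216 = 1.8749254 N. Sum: 23.428087 + 1.8749254 = 25.303012 N. 25.303012 N = 25.303012 newton ≈ 25.3 newton (4 s.f.). Final answer: 25.3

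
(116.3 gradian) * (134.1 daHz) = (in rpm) 2.339e+04. Check: 1 gradian = 0.015707963 rad, so 116.3 gradian = 116.3 * 0.015707963 = 1.8268361 rad. 1 daHz = 10 Hz, so 134.1 daHz = 134.1 * 10 = 1341 Hz. Combine: 1.8268361 rad * 1341 Hz = 2449.7872 rad/s. 1 rpm = 0.10471976 rad/s, so 2449.7872 rad/s = 2449.7872 / 0.10471976 = 23393.745 rpm ≈ 2.339e+04 rpm (4 s.f.).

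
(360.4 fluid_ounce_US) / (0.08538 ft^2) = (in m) 1 fluid_ounce_US = 2.957353e-05 m^3, so 360.4 fluid_ounce_US = 360.4 * 2.957353e-05 = 0.0106583 m^3. 1 ft^2 = 0.09290304 m^2, so 0.08538 ft^2 = 0.08538 * 0.09290304 = 0.0079320616 m^2. Combine: 0.0106583 m^3 / 0.0079320616 m^2 = 1.3436986 m. Result: 1.3436986 m ≈ 1.344 m (4 s.f.). Final answer: 1.344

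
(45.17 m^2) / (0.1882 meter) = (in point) 45.17 m^2 is already in m^2. 0.1882 meter = 0.1882 m. Combine: 45.17 m^2 / 0.1882 m = 240.01063 m. 1 point = 0.00035277778 m, so 240.01063 m = 240.01063 / 0.00035277778 = 680345.08 point ≈ 6.803e+05 point (4 s.f.). Final answer: 6.803e+05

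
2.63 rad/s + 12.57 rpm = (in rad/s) 2.63 rad/s is already in rad/s. 1 rpm = 0.10471976 rad/s, so 12.57 rpm = 12.57 * 0.10471976 = 1.3163273 rad/s. Sum: 2.63 + 1.3163273 = 3.9463273 rad/s. Result: 3.9463273 rad/s ≈ 3.946 rad/s (4 s.f.). Final answer: 3.946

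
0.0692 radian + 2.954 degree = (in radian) 0.0692 radian = 0.0692 rad. 1 degree = 0.017453293 rad, so 2.954 degree = 2.954 * 0.017453293 = 0.051557026 rad. Sum: 0.0692 + 0.051557026 = 0.12075703 rad. 0.12075703 rad = 0.12075703 radian ≈ 0.1208 radian (4 s.f.). Final answer: 0.1208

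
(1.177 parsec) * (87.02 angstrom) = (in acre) 7.81e+04. Check: 1 parsec = 3.0856776e+16 m, so 1.177 parsec = 1.177 * 3.0856776e+16 = 3.6318425e+16 m. 1 angstrom = 1e-10 m, so 87.02 angstrom = 87.02 * 1e-10 = 8.702e-09 m. Combine: 3.6318425e+16 m * 8.702e-09 m = 3.1604294e+08 m^2. 1 acre = 4046.8564 m^2, so 3.1604294e+08 m^2 = 3.1604294e+08 / 4046.8564 = 78095.91 acre ≈ 7.81e+04 acre (4 s.f.).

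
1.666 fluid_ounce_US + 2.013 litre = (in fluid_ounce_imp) 72.58. Check: 1 fluid_ounce_US = 2.957353e-05 m^3, so 1.666 fluid_ounce_US = 1.666 * 2.957353e-05 = 4.92695e-05 m^3. 1 litre = 0.001 m^3, so 2.013 litre = 2.013 * 0.001 = 0.002013 m^3. Sum: 4.92695e-05 + 0.002013 = 0.0020622695 m^3. 1 fluid_ounce_imp = 2.8413063e-05 m^3, so 0.0020622695 m^3 = 0.0020622695 / 2.8413063e-05 = 72.581739 fluid_ounce_imp ≈ 72.58 fluid_ounce_imp (4 s.f.).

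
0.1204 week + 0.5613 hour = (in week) 0.1237. Check: 1 week = 604800 s, so 0.1204 week = 0.1204 * 604800 = 72817.92 s. 1 hour = 3600 s, so 0.5613 hour = 0.5613 * 3600 = 2020.68 s. Sum: 72817.92 + 2020.68 = 74838.6 s. 1 week = 604800 s, so 74838.6 s = 74838.6 / 604800 = 0.12374107 week ≈ 0.1237 week (4 s.f.).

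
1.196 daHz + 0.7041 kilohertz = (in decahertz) 1 daHz = 10 Hz, so 1.196 daHz = 1.196 * 10 = 11.96 Hz. 1 kilohertz = 1000 Hz, so 0.7041 kilohertz = 0.7041 * 1000 = 704.1 Hz. Sum: 11.96 + 704.1 = 716.06 Hz. 1 decahertz = 10 Hz, so 716.06 Hz = 716.06 / 10 = 71.606 decahertz ≈ 71.61 decahertz (4 s.f.). Final answer: 71.61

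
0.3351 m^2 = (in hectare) 1 hectare = 10000 m^2, so 0.3351 m^2 = 0.3351 / 10000 = 3.351e-05 hectare. Final answer: 3.351e-05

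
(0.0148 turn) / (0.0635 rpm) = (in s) 13.98. Check: 1 turn = 6.2831853 rad, so 0.0148 turn = 0.0148 * 6.2831853 = 0.092991143 rad. 1 rpm = 0.10471976 rad/s, so 0.0635 rpm = 0.0635 * 0.10471976 = 0.0066497045 rad/s. Combine: 0.092991143 rad / 0.0066497045 rad/s = 13.984252 s. Result: 13.984252 s ≈ 13.98 s (4 s.f.).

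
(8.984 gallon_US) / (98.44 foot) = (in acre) 1 gallon_US = 0.0037854118 m^3, so 8.984 gallon_US = 8.984 * 0.0037854118 = 0.034008139 m^3. 1 foot = 0.3048 m, so 98.44 foot = 98.44 * 0.3048 = 30.004512 m. Combine: 0.034008139 m^3 / 30.004512 m = 0.0011334342 m^2. 1 acre = 4046.8564 m^2, so 0.0011334342 m^2 = 0.0011334342 / 4046.8564 = 2.8007769e-07 acre ≈ 2.801e-07 acre (4 s.f.). Final answer: 2.801e-07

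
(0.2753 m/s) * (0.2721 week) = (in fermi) 0.2753 m/s is already in m/s. 1 week = 604800 s, so 0.2721 week = 0.2721 * 604800 = 164566.08 s. Combine: 0.2753 m/s * 164566.08 s = 45305.042 m. 1 fermi = 1e-15 m, so 45305.042 m = 45305.042 / 1e-15 = 4.5305042e+19 fermi ≈ 4.531e+19 fermi (4 s.f.). Final answer: 4.531e+19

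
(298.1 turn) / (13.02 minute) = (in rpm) 22.9. Check: 1 turn = 6.2831853 rad, so 298.1 turn = 298.1 * 6.2831853 = 1873.0175 rad. 1 minute = 60 s, so 13.02 minute = 13.02 * 60 = 781.2 s. Combine: 1873.0175 rad / 781.2 s = 2.3976159 rad/s. 1 rpm = 0.10471976 rad/s, so 2.3976159 rad/s = 2.3976159 / 0.10471976 = 22.895545 rpm ≈ 22.9 rpm (4 s.f.).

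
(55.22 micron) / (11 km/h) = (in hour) 1 micron = 1e-06 m, so 55.22 micron = 55.22 * 1e-06 = 5.522e-05 m. 1 km/h = 0.27777778 m/s, so 11 km/h = 11 * 0.27777778 = 3.0555556 m/s. Combine: 5.522e-05 m / 3.0555556 m/s = 1.8072e-05 s. 1 hour = 3600 s, so 1.8072e-05 s = 1.8072e-05 / 3600 = 5.02e-09 hour. Final answer: 5.02e-09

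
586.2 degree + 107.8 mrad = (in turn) 1 degree = 0.017453293 rad, so 586.2 degree = 586.2 * 0.017453293 = 10.23112 rad. 1 mrad = 0.001 rad, so 107.8 mrad = 107.8 * 0.001 = 0.1078 rad. Sum: 10.23112 + 0.1078 = 10.33892 rad. 1 turn = 6.2831853 rad, so 10.33892 rad = 10.33892 / 6.2831853 = 1.6454902 turn ≈ 1.645 turn (4 s.f.). Final answer: 1.645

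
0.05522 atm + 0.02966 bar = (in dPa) 1 atm = 101325 Pa, so 0.05522 atm = 0.05522 * 101325 = 5595.1665 Pa. 1 bar = 100000 Pa, so 0.02966 bar = 0.02966 * 100000 = 2966 Pa. Sum: 5595.1665 + 2966 = 8561.1665 Pa. 1 dPa = 0.1 Pa, so 8561.1665 Pa = 8561.1665 / 0.1 = 85611.665 dPa ≈ 8.561e+04 dPa (4 s.f.). Final answer: 8.561e+04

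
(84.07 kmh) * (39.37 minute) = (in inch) 1 kmh = 0.27777778 m/s, so 84.07 kmh = 84.07 * 0.27777778 = 23.352778 m/s. 1 minute = 60 s, so 39.37 minute = 39.37 * 60 = 2362.2 s. Combine: 23.352778 m/s * 2362.2 s = 55163.932 m. 1 inch = 0.0254 m, so 55163.932 m = 55163.932 / 0.0254 = 2171808.3 inch ≈ 2.172e+06 inch (4 s.f.). Final answer: 2.172e+06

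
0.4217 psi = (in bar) 1 psi = 6894.7573 Pa, so 0.4217 psi = 0.4217 * 6894.7573 = 2907.5192 Pa. 1 bar = 100000 Pa, so 2907.5192 Pa = 2907.5192 / 100000 = 0.029075192 bar ≈ 0.02908 bar (4 s.f.). Final answer: 0.02908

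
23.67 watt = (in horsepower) 0.03174. Check: 23.67 watt = 23.67 W. 1 horsepower = 745.69987 W, so 23.67 W = 23.67 / 745.69987 = 0.031741993 horsepower ≈ 0.03174 horsepower (4 s.f.).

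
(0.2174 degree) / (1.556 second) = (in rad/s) 0.002439. Check: 1 degree = 0.017453293 rad, so 0.2174 degree = 0.2174 * 0.017453293 = 0.0037943458 rad. 1.556 second = 1.556 s. Combine: 0.0037943458 rad / 1.556 s = 0.0024385256 rad/s. Result: 0.0024385256 rad/s ≈ 0.002439 rad/s (4 s.f.).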